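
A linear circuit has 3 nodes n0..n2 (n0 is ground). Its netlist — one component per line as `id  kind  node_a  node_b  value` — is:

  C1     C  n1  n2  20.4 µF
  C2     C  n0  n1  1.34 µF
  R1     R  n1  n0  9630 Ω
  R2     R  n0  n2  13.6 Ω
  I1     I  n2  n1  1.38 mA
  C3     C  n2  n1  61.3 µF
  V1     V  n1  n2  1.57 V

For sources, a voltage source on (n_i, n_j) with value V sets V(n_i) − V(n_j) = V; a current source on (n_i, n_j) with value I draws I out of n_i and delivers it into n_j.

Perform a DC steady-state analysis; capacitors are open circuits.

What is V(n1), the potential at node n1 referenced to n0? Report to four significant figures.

1.568 V

Element admittances at DC:
  Y(C1) = 0.000 S between n1,n2
  Y(C2) = 0.000 S between n0,n1
  Y(R1) = 0.0001038 S between n1,n0
  Y(R2) = 0.07353 S between n0,n2
  I1: injects 0.00138 A into n1 (from n2)
  Y(C3) = 0.000 S between n2,n1
  V1: constraint V(n1)−V(n2) = 1.57
Assemble and solve the 3×3 MNA system:
  V(n1)=1.568  V(n2)=-0.002214
  i(V1)=0.001217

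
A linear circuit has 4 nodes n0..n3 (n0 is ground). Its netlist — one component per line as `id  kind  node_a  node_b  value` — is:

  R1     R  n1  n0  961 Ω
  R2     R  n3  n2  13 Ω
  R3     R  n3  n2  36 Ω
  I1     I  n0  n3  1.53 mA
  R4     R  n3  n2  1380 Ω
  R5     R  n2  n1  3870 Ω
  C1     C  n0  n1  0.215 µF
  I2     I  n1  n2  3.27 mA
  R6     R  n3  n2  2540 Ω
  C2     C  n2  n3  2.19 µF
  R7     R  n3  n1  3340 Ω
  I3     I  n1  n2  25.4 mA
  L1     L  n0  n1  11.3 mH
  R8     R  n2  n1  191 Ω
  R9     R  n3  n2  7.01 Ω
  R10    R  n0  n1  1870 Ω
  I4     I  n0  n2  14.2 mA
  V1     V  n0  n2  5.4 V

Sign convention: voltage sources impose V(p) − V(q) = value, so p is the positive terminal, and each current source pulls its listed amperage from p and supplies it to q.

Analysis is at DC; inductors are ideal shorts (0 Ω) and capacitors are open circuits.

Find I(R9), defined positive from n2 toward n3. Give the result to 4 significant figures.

-0.001804 A

MNA unknowns: 3 node voltages V₁..V_3 plus 2 source currents (L1, V1)
R1: Y=0.001041 on G[1,0]
R2: Y=0.07692 on G[3,2]
R3: Y=0.02778 on G[3,2]
I1: z[0]−=0.00153, z[3]+=0.00153
R4: Y=0.0007246 on G[3,2]
R5: Y=0.0002584 on G[2,1]
C1: Y=0.000 on G[0,1]
I2: z[1]−=0.00327, z[2]+=0.00327
R6: Y=0.0003937 on G[3,2]
C2: Y=0.000 on G[2,3]
R7: Y=0.0002994 on G[3,1]
I3: z[1]−=0.0254, z[2]+=0.0254
L1: row V0−V1=0, i_L1 at 0,1
R8: Y=0.005236 on G[2,1]
R9: Y=0.1427 on G[3,2]
R10: Y=0.0005348 on G[0,1]
I4: z[0]−=0.0142, z[2]+=0.0142
V1: row V0−V2=5.4, i_V1 at 0,2
solve → V1=0.000, V2=-5.400, V3=-5.387
aux → i_L1=0.05995, i_V1=-0.07568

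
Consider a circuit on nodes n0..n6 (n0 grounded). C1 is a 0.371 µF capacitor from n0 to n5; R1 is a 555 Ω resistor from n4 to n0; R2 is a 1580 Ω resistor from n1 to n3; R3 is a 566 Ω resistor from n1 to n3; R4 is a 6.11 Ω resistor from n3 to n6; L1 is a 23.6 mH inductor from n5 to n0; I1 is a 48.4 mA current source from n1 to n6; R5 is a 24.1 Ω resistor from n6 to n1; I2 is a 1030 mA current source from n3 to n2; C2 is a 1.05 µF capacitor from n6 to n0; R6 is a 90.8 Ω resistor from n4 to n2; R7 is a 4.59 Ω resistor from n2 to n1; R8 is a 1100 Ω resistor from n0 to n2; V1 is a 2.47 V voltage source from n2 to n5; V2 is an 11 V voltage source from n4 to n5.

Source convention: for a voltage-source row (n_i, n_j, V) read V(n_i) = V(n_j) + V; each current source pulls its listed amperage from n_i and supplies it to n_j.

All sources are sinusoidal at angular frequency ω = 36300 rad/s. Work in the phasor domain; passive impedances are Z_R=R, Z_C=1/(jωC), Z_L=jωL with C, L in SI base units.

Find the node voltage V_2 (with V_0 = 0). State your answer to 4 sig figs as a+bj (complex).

18.92-2.714j V

Apply KCL at each of the 6 non-ground nodes and solve the resulting linear system.
Node n1: branches {R2, R3, I1, R5, R7} → V_1 = 14.65-1.820j
Node n2: branches {I2, R6, R7, R8, V1} → V_2 = 18.92-2.714j
Node n3: branches {R2, R3, R4, I2} → V_3 = -11.03+2.560j
Node n4: branches {R1, R6, V2} → V_4 = 27.45-2.714j
Node n5: branches {C1, L1, V1, V2} → V_5 = 16.45-2.714j
Node n6: branches {R4, I1, R5, C2} → V_6 = -5.114+2.625j
Source currents: i(V1)=0.1768+0.1974j, i(V2)=-0.1434+0.004891j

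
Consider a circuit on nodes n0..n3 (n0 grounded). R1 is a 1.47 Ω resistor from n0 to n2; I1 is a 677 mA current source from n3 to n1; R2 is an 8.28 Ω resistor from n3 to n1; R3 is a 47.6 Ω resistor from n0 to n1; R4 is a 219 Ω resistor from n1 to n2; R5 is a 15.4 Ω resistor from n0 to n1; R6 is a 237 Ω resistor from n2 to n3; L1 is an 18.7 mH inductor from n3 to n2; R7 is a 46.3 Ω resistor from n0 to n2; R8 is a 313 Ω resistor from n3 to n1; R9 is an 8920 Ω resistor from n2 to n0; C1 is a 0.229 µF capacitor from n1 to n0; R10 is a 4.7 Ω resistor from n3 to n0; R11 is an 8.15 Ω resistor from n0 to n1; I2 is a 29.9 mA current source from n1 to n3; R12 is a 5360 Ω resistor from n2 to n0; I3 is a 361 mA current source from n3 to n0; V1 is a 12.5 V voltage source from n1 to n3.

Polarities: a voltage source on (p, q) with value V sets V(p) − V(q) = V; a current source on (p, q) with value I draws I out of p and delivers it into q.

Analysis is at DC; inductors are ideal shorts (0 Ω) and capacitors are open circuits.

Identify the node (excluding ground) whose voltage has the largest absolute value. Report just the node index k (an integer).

1

MNA unknowns: 3 node voltages V₁..V_3 plus 2 source currents (L1, V1)
R1: Y=0.6803 on G[0,2]
I1: z[3]−=0.677, z[1]+=0.677
R2: Y=0.1208 on G[3,1]
R3: Y=0.02101 on G[0,1]
R4: Y=0.004566 on G[1,2]
R5: Y=0.06494 on G[0,1]
R6: Y=0.004219 on G[2,3]
L1: row V3−V2=0, i_L1 at 3,2
R7: Y=0.02160 on G[0,2]
R8: Y=0.003195 on G[3,1]
R9: Y=0.0001121 on G[2,0]
C1: Y=0.000 on G[1,0]
R10: Y=0.2128 on G[3,0]
R11: Y=0.1227 on G[0,1]
I2: z[1]−=0.0299, z[3]+=0.0299
R12: Y=0.0001866 on G[2,0]
I3: z[3]−=0.361, z[0]+=0.361
V1: row V1−V3=12.5, i_V1 at 1,3
solve → V1=9.858, V2=-2.642, V3=-2.642
aux → i_L1=-1.913, i_V1=-3.016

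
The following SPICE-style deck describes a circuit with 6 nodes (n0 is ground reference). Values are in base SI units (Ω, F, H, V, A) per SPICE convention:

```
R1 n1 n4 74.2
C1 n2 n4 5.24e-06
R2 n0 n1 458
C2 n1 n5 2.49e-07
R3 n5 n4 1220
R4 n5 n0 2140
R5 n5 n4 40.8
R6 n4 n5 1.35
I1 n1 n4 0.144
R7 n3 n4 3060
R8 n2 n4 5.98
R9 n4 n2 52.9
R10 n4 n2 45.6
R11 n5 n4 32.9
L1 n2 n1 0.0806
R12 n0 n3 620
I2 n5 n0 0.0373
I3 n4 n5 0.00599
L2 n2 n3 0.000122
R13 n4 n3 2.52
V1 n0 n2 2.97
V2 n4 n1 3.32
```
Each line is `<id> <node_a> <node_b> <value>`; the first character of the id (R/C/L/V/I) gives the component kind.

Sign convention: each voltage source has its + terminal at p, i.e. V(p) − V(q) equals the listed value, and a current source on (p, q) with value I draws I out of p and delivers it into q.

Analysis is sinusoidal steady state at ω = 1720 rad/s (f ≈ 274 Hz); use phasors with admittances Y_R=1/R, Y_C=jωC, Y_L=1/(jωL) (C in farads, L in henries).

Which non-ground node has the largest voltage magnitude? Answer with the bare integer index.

MNA unknowns: 5 node voltages V₁..V_5 plus 2 source currents (V1, V2)
R1: Y=0.01348+0.000j on G[1,4]
C1: Y=0.000+0.009013j on G[2,4]
R2: Y=0.002183+0.000j on G[0,1]
C2: Y=0.000+0.0004283j on G[1,5]
R3: Y=0.0008197+0.000j on G[5,4]
R4: Y=0.0004673+0.000j on G[5,0]
R5: Y=0.02451+0.000j on G[5,4]
R6: Y=0.7407+0.000j on G[4,5]
I1: z[1]−=0.144, z[4]+=0.144
R7: Y=0.0003268+0.000j on G[3,4]
R8: Y=0.1672+0.000j on G[2,4]
R9: Y=0.01890+0.000j on G[4,2]
R10: Y=0.02193+0.000j on G[4,2]
R11: Y=0.03040+0.000j on G[5,4]
L1: Y=0.000-0.007213j on G[2,1]
R12: Y=0.001613+0.000j on G[0,3]
I2: z[5]−=0.0373, z[0]+=0.0373
I3: z[4]−=0.00599, z[5]+=0.00599
L2: Y=0.000-4.766j on G[2,3]
R13: Y=0.3968+0.000j on G[4,3]
V1: row V0−V2=2.97, i_V1 at 0,2
V2: row V4−V1=3.32, i_V2 at 4,1
solve → V1=-6.324-0.04069j, V2=-2.970+0.000j, V3=-2.967-0.002137j, V4=-3.004-0.04069j, V5=-3.042-0.04243j
aux → i_V1=0.01728-0.0001121j, i_V2=0.08515+0.02270j

1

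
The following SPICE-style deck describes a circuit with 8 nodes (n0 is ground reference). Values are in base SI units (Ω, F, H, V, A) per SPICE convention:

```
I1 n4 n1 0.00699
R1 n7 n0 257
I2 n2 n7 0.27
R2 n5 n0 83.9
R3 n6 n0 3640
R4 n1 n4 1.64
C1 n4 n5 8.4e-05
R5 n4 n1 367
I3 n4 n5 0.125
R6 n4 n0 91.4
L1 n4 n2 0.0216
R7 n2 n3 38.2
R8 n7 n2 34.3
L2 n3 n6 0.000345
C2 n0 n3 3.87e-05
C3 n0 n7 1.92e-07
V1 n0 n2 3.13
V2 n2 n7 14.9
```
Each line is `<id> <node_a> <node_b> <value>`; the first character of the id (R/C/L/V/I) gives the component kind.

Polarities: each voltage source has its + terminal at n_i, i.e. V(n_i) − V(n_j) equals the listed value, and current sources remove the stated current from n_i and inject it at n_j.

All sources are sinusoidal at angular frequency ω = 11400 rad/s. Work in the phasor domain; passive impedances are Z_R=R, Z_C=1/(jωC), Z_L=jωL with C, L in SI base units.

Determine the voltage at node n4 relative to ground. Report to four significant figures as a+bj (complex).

MNA unknowns: 7 node voltages V₁..V_7 plus 2 source currents (V1, V2)
I1: z[4]−=0.00699, z[1]+=0.00699
R1: Y=0.003891+0.000j on G[7,0]
I2: z[2]−=0.27, z[7]+=0.27
R2: Y=0.01192+0.000j on G[5,0]
R3: Y=0.0002747+0.000j on G[6,0]
R4: Y=0.6098+0.000j on G[1,4]
C1: Y=0.000+0.9576j on G[4,5]
R5: Y=0.002725+0.000j on G[4,1]
I3: z[4]−=0.125, z[5]+=0.125
R6: Y=0.01094+0.000j on G[4,0]
L1: Y=0.000-0.004061j on G[4,2]
R7: Y=0.02618+0.000j on G[2,3]
R8: Y=0.02915+0.000j on G[7,2]
L2: Y=0.000-0.2543j on G[3,6]
C2: Y=0.000+0.4412j on G[0,3]
C3: Y=0.000+0.002189j on G[0,7]
V1: row V0−V2=3.13, i_V1 at 0,2
V2: row V2−V7=14.9, i_V2 at 2,7
solve → V1=-0.09321+0.6062j, V2=-3.130+0.000j, V3=-0.01110+0.1851j, V4=-0.1046+0.6062j, V5=-0.1105+0.4743j, V6=-0.01090+0.1851j, V7=-18.03+0.000j
aux → i_V1=-0.1543-0.03202j, i_V2=-0.7746-0.03946j

-0.1046+0.6062j V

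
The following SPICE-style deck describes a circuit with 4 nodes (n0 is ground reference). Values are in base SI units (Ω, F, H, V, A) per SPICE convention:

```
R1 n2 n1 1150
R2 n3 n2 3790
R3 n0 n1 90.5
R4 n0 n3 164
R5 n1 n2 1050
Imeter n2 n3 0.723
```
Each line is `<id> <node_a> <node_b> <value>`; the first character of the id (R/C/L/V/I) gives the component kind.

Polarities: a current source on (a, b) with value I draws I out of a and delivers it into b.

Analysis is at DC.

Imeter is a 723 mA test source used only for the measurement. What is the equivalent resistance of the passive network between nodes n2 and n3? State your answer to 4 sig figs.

R_eq = 662.9 Ω

Apply KCL at each of the 3 non-ground nodes and solve the resulting linear system.
Node n1: branches {R1, R3, R5} → V_1 = -53.99
Node n2: branches {R1, R2, R5, Imeter} → V_2 = -381.4
Node n3: branches {R2, R4, Imeter} → V_3 = 97.83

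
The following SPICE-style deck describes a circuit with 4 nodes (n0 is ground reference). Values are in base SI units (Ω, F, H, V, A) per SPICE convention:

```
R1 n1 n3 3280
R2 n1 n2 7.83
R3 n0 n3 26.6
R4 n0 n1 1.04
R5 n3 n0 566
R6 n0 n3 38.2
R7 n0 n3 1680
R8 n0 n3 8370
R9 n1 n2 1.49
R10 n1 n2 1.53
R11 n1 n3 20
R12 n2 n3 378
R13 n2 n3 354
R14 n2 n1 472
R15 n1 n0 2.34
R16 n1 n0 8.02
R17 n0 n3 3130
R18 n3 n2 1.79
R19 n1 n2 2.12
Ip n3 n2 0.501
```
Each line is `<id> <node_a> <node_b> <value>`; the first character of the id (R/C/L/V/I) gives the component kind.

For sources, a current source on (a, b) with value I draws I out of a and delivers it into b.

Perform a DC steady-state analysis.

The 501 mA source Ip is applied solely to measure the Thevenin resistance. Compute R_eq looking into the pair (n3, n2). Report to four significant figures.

MNA unknowns: 3 node voltages V₁..V_3
R1: Y=0.0003049 on G[1,3]
R2: Y=0.1277 on G[1,2]
R3: Y=0.03759 on G[0,3]
R4: Y=0.9615 on G[0,1]
R5: Y=0.001767 on G[3,0]
R6: Y=0.02618 on G[0,3]
R7: Y=0.0005952 on G[0,3]
R8: Y=0.0001195 on G[0,3]
R9: Y=0.6711 on G[1,2]
R10: Y=0.6536 on G[1,2]
R11: Y=0.05000 on G[1,3]
R12: Y=0.002646 on G[2,3]
R13: Y=0.002825 on G[2,3]
R14: Y=0.002119 on G[2,1]
R15: Y=0.4274 on G[1,0]
R16: Y=0.1247 on G[1,0]
R17: Y=0.0003195 on G[0,3]
R18: Y=0.5587 on G[3,2]
R19: Y=0.4717 on G[1,2]
Ip: z[3]−=0.501, z[2]+=0.501
solve → V1=0.02966, V2=0.07135, V3=-0.6744

R_eq = 1.488 Ω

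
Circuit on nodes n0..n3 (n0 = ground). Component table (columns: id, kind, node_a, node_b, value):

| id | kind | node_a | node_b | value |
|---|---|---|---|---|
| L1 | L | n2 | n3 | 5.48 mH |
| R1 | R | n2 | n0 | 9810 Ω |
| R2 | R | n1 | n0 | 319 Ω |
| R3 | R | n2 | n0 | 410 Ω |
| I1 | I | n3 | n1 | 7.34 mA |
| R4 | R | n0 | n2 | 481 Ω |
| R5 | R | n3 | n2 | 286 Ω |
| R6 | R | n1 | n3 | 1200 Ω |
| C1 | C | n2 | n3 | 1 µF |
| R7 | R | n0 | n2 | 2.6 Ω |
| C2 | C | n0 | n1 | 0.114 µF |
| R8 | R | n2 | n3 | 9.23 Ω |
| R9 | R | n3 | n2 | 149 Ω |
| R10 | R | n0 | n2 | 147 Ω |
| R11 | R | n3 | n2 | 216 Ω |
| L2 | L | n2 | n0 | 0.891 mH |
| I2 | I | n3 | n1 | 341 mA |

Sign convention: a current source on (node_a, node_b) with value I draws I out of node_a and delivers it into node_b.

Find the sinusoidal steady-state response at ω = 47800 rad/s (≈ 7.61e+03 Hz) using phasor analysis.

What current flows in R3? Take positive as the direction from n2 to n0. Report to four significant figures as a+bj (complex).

MNA unknowns: 3 node voltages V₁..V_3
L1: Y=0.000-0.003818j on G[2,3]
R1: Y=0.0001019+0.000j on G[2,0]
R2: Y=0.003135+0.000j on G[1,0]
R3: Y=0.002439+0.000j on G[2,0]
I1: z[3]−=0.00734, z[1]+=0.00734
R4: Y=0.002079+0.000j on G[0,2]
R5: Y=0.003497+0.000j on G[3,2]
R6: Y=0.0008333+0.000j on G[1,3]
C1: Y=0.000+0.04780j on G[2,3]
R7: Y=0.3846+0.000j on G[0,2]
C2: Y=0.000+0.005449j on G[0,1]
R8: Y=0.1083+0.000j on G[2,3]
R9: Y=0.006711+0.000j on G[3,2]
R10: Y=0.006803+0.000j on G[0,2]
R11: Y=0.004630+0.000j on G[3,2]
L2: Y=0.000-0.02348j on G[2,0]
I2: z[3]−=0.341, z[1]+=0.341
solve → V1=30.23-41.42j, V2=-0.8012-0.1356j, V3=-3.198+0.4372j

-0.001954-0.0003307j A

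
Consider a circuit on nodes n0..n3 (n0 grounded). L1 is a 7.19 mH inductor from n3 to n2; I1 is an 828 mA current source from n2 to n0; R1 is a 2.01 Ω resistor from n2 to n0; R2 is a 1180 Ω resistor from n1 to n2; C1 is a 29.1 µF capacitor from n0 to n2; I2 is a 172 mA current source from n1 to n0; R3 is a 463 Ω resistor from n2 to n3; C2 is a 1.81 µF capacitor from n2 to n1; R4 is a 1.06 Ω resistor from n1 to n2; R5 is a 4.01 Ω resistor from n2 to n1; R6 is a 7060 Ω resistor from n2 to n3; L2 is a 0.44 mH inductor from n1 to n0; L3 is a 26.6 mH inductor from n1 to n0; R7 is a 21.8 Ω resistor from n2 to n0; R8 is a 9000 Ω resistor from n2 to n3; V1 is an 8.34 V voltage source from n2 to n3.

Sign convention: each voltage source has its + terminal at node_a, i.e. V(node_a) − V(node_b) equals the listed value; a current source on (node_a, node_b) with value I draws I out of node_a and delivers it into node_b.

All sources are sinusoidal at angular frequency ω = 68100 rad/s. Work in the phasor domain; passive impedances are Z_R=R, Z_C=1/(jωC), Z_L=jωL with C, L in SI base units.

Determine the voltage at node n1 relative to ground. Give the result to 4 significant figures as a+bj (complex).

MNA unknowns: 3 node voltages V₁..V_3 plus 1 source current (V1)
L1: Y=0.000-0.002042j on G[3,2]
I1: z[2]−=0.828, z[0]+=0.828
R1: Y=0.4975+0.000j on G[2,0]
R2: Y=0.0008475+0.000j on G[1,2]
C1: Y=0.000+1.982j on G[0,2]
I2: z[1]−=0.172, z[0]+=0.172
R3: Y=0.002160+0.000j on G[2,3]
C2: Y=0.000+0.1233j on G[2,1]
R4: Y=0.9434+0.000j on G[1,2]
R5: Y=0.2494+0.000j on G[2,1]
R6: Y=0.0001416+0.000j on G[2,3]
L2: Y=0.000-0.03337j on G[1,0]
L3: Y=0.000-0.0005520j on G[1,0]
R7: Y=0.04587+0.000j on G[2,0]
R8: Y=0.0001111+0.000j on G[2,3]
V1: row V2−V3=8.34, i_V1 at 2,3
solve → V1=-0.2925+0.4837j, V2=-0.1355+0.4758j, V3=-8.475+0.4758j
aux → i_V1=-0.02012+0.01703j

-0.2925+0.4837j V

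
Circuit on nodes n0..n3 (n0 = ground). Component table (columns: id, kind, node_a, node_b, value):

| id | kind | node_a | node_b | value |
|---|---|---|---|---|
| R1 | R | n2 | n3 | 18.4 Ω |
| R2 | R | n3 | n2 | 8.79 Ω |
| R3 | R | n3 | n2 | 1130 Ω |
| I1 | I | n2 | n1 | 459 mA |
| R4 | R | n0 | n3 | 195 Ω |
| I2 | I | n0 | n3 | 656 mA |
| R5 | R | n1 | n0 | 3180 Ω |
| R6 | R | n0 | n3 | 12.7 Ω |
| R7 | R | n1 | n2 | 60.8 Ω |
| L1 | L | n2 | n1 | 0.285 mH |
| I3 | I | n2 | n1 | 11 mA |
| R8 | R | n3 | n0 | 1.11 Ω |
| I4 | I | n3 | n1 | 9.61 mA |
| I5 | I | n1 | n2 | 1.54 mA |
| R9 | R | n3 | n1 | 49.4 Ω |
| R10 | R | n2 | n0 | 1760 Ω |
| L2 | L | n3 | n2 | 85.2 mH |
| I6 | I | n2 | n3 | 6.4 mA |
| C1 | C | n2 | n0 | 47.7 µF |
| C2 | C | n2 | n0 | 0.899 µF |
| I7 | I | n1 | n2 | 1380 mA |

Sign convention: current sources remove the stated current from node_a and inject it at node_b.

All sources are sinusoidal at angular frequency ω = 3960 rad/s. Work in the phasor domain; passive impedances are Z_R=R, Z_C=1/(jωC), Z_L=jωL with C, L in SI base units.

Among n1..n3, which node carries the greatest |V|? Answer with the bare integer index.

MNA unknowns: 3 node voltages V₁..V_3
R1: Y=0.05435+0.000j on G[2,3]
R2: Y=0.1138+0.000j on G[3,2]
R3: Y=0.0008850+0.000j on G[3,2]
I1: z[2]−=0.459, z[1]+=0.459
R4: Y=0.005128+0.000j on G[0,3]
I2: z[0]−=0.656, z[3]+=0.656
R5: Y=0.0003145+0.000j on G[1,0]
R6: Y=0.07874+0.000j on G[0,3]
R7: Y=0.01645+0.000j on G[1,2]
L1: Y=0.000-0.8861j on G[2,1]
I3: z[2]−=0.011, z[1]+=0.011
R8: Y=0.9009+0.000j on G[3,0]
I4: z[3]−=0.00961, z[1]+=0.00961
I5: z[1]−=0.00154, z[2]+=0.00154
R9: Y=0.02024+0.000j on G[3,1]
R10: Y=0.0005682+0.000j on G[2,0]
L2: Y=0.000-0.002964j on G[3,2]
I6: z[2]−=0.0064, z[3]+=0.0064
C1: Y=0.000+0.1889j on G[2,0]
C2: Y=0.000+0.003560j on G[2,0]
I7: z[1]−=1.38, z[2]+=1.38
solve → V1=0.2845-1.305j, V2=0.3321-0.2953j, V3=0.6082-0.06431j

1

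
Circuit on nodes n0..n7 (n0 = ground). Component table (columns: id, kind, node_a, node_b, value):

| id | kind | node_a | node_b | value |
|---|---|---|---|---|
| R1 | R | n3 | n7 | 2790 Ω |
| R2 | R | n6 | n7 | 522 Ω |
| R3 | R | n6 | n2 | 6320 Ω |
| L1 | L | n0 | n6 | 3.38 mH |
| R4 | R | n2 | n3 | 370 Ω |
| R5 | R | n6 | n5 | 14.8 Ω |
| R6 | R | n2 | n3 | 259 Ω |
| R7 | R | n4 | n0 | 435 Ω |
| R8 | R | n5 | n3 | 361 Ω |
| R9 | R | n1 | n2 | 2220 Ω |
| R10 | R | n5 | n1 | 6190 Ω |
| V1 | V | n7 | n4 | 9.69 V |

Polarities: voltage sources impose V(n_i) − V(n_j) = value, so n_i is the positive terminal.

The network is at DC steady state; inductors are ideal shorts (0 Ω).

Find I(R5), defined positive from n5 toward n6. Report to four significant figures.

Element admittances at DC:
  Y(R1) = 0.0003584 S between n3,n7
  Y(R2) = 0.001916 S between n6,n7
  Y(R3) = 0.0001582 S between n6,n2
  L1: short n0↔n6 (DC inductor)
  Y(R4) = 0.002703 S between n2,n3
  Y(R5) = 0.06757 S between n6,n5
  Y(R6) = 0.003861 S between n2,n3
  Y(R7) = 0.002299 S between n4,n0
  Y(R8) = 0.002770 S between n5,n3
  Y(R9) = 0.0004505 S between n1,n2
  Y(R10) = 0.0001616 S between n5,n1
  V1: constraint V(n7)−V(n4) = 9.69
Assemble and solve the 9×9 MNA system:
  V(n1)=0.3857  V(n2)=0.5161  V(n3)=0.5375  V(n4)=-4.777  V(n5)=0.02200  V(n6)=0.000  V(n7)=4.913
  i(L1)=-0.01098  i(V1)=-0.01098

0.001487 A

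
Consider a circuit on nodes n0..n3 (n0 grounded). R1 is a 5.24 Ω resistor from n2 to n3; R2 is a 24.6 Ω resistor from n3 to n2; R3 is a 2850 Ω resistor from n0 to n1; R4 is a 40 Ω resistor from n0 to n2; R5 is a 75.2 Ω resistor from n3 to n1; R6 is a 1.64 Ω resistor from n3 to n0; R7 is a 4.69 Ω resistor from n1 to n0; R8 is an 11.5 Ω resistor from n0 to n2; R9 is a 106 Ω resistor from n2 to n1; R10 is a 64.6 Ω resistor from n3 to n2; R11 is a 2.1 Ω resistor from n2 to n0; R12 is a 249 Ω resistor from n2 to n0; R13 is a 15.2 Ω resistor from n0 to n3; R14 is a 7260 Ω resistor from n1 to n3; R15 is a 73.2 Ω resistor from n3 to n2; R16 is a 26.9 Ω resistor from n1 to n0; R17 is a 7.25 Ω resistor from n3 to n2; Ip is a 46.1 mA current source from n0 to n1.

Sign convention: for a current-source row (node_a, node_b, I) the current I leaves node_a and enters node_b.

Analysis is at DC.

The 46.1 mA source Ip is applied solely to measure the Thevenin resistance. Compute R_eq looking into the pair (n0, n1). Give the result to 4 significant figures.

Apply KCL at each of the 3 non-ground nodes and solve the resulting linear system.
Node n1: branches {R3, R5, R7, R9, R14, R16, Ip} → V_1 = 0.1687
Node n2: branches {R1, R2, R4, R8, R9, R10, R11, R12, R15, R17} → V_2 = 0.002837
Node n3: branches {R1, R2, R5, R6, R10, R13, R14, R15, R17} → V_3 = 0.003124

R_eq = 3.660 Ω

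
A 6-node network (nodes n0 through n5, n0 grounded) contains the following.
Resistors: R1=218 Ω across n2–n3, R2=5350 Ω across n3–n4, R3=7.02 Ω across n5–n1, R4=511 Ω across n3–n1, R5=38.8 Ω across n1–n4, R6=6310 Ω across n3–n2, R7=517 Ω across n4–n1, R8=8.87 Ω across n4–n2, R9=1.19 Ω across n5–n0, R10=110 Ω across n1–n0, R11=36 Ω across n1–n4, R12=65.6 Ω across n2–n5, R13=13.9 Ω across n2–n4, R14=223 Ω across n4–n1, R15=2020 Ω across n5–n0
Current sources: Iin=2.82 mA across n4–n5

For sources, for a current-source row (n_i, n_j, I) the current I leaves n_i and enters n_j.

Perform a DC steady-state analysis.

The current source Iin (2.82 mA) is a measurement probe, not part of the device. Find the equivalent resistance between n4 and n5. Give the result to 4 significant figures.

Element admittances at DC:
  Y(R1) = 0.004587 S between n2,n3
  Y(R2) = 0.0001869 S between n3,n4
  Y(R3) = 0.1425 S between n5,n1
  Y(R4) = 0.001957 S between n3,n1
  Y(R5) = 0.02577 S between n1,n4
  Y(R6) = 0.0001585 S between n3,n2
  Y(R7) = 0.001934 S between n4,n1
  Y(R8) = 0.1127 S between n4,n2
  Y(R9) = 0.8403 S between n5,n0
  Y(R10) = 0.009091 S between n1,n0
  Y(R11) = 0.02778 S between n1,n4
  Y(R12) = 0.01524 S between n2,n5
  Y(R13) = 0.07194 S between n2,n4
  Y(R14) = 0.004484 S between n4,n1
  Y(R15) = 0.0004950 S between n5,n0
  Iin: injects 0.00282 A into n5 (from n4)
Assemble and solve the 5×5 MNA system:
  V(n1)=-0.01394  V(n2)=-0.04486  V(n3)=-0.03618  V(n4)=-0.04880  V(n5)=0.0001507

R_eq = 17.36 Ω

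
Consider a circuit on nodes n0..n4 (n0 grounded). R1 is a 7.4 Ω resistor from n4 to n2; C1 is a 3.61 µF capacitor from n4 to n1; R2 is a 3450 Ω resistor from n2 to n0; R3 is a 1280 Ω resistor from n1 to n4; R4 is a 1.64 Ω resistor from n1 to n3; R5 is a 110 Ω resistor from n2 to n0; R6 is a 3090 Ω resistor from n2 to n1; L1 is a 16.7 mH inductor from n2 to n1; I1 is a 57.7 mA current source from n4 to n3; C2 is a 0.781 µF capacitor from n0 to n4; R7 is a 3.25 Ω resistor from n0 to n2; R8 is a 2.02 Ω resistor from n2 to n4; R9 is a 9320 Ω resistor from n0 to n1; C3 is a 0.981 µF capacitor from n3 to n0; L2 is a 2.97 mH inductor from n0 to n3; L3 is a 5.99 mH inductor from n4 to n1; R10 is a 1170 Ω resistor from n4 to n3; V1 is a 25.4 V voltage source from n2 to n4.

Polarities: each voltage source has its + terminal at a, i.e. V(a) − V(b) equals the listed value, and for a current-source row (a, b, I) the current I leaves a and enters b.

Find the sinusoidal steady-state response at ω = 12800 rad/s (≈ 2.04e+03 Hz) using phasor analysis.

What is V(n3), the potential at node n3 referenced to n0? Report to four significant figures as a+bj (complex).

Apply KCL at each of the 4 non-ground nodes and solve the resulting linear system.
Node n1: branches {C1, R3, R4, R6, L1, R9, L3} → V_1 = -53.96-12.79j
Node n2: branches {R1, R2, R5, R6, L1, R7, R8, V1} → V_2 = 0.5758-1.533j
Node n3: branches {R4, I1, C3, L2, R10} → V_3 = -53.51-13.97j
Node n4: branches {R1, C1, R3, I1, C2, R8, L3, R10, V1} → V_4 = -24.82-1.533j
Source currents: i(V1)=-16.26+0.7377j

-53.51-13.97j V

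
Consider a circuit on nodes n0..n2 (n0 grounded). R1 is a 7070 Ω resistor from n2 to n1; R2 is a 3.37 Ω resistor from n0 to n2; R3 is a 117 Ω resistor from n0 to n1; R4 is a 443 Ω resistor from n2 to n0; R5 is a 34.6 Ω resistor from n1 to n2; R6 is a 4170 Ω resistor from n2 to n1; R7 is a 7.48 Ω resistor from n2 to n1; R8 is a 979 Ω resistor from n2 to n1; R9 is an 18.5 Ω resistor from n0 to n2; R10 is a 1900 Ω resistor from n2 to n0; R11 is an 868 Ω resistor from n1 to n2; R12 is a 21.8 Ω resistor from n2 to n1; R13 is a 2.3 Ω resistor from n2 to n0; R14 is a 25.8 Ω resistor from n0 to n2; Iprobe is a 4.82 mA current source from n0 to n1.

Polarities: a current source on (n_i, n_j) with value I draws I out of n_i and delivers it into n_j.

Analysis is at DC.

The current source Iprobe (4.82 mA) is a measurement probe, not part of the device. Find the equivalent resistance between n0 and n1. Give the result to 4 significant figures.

R_eq = 5.660 Ω

Apply KCL at each of the 2 non-ground nodes and solve the resulting linear system.
Node n1: branches {R1, R3, R5, R6, R7, R8, R11, R12, Iprobe} → V_1 = 0.02728
Node n2: branches {R1, R2, R4, R5, R6, R7, R8, R9, R10, R11, R12, R13, R14} → V_2 = 0.005546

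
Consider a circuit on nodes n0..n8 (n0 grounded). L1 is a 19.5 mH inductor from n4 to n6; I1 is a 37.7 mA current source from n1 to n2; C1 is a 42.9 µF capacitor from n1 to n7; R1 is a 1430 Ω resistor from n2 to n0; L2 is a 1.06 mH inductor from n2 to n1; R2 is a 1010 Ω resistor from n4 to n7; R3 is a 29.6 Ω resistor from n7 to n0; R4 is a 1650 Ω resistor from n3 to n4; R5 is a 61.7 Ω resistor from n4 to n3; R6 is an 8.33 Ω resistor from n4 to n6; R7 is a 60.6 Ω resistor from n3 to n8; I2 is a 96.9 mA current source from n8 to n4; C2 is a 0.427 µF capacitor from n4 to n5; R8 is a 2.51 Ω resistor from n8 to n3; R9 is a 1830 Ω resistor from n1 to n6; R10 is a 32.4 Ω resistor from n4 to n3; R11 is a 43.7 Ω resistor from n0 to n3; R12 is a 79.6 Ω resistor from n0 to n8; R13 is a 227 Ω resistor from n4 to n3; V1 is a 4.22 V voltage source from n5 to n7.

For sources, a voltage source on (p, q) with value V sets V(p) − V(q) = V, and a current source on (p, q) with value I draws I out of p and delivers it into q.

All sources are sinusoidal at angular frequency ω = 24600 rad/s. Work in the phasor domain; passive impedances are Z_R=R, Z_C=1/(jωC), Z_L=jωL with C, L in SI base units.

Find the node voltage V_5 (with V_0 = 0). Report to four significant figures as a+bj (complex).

Apply KCL at each of the 8 non-ground nodes and solve the resulting linear system.
Node n1: branches {I1, C1, L2, R9} → V_1 = -0.2468-0.4636j
Node n2: branches {I1, R1, L2} → V_2 = -0.2373+0.5238j
Node n3: branches {R4, R5, R7, R8, R10, R11, R13} → V_3 = 0.3239+0.4346j
Node n4: branches {L1, R2, R4, R5, R6, I2, C2, R10, R13} → V_4 = 2.348+0.7273j
Node n5: branches {C2, V1} → V_5 = 3.973-0.4621j
Node n6: branches {L1, R6, R9} → V_6 = 2.336+0.7217j
Node n7: branches {C1, R2, R3, V1} → V_7 = -0.2471-0.4621j
Node n8: branches {R7, I2, R8, R12} → V_8 = 0.08768+0.4218j
Source currents: i(V1)=-0.01249-0.01707j

3.973-0.4621j V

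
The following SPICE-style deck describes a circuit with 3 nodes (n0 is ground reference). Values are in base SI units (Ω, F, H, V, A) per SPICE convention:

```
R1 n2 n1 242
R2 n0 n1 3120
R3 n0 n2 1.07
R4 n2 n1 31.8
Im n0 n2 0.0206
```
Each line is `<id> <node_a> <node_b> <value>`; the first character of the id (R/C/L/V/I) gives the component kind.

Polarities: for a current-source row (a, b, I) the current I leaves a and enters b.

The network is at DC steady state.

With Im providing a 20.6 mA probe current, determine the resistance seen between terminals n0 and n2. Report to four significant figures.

MNA unknowns: 2 node voltages V₁..V_2
R1: Y=0.004132 on G[2,1]
R2: Y=0.0003205 on G[0,1]
R3: Y=0.9346 on G[0,2]
R4: Y=0.03145 on G[2,1]
Im: z[0]−=0.0206, z[2]+=0.0206
solve → V1=0.02184, V2=0.02203

R_eq = 1.070 Ω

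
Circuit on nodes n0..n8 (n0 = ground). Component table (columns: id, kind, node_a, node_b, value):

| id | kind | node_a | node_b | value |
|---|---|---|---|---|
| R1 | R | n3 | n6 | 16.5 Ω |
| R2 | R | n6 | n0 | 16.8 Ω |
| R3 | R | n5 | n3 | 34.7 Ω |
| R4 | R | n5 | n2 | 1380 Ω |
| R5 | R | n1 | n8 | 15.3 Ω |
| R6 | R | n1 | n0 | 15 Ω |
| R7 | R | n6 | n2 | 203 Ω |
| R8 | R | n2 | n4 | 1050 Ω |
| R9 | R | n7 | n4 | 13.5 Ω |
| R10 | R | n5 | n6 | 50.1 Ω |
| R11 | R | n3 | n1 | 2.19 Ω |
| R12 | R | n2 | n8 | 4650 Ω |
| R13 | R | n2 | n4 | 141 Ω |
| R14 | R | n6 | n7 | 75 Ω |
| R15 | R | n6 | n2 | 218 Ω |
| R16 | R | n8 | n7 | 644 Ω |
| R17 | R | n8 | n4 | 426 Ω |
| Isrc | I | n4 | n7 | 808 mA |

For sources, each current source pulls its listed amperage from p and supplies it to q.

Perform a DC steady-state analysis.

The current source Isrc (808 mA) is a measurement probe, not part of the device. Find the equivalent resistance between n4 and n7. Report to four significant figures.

Apply KCL at each of the 8 non-ground nodes and solve the resulting linear system.
Node n1: branches {R5, R6, R11} → V_1 = -0.06111
Node n2: branches {R4, R7, R8, R12, R13, R15} → V_2 = -3.014
Node n3: branches {R1, R3, R11} → V_3 = -0.04578
Node n4: branches {R8, R9, R13, R17, Isrc} → V_4 = -7.001
Node n5: branches {R3, R4, R10} → V_5 = -0.04317
Node n6: branches {R1, R2, R7, R10, R14, R15} → V_6 = 0.06844
Node n7: branches {R9, R14, R16, Isrc} → V_7 = 3.260
Node n8: branches {R5, R12, R16, R17} → V_8 = -0.2305

R_eq = 12.70 Ω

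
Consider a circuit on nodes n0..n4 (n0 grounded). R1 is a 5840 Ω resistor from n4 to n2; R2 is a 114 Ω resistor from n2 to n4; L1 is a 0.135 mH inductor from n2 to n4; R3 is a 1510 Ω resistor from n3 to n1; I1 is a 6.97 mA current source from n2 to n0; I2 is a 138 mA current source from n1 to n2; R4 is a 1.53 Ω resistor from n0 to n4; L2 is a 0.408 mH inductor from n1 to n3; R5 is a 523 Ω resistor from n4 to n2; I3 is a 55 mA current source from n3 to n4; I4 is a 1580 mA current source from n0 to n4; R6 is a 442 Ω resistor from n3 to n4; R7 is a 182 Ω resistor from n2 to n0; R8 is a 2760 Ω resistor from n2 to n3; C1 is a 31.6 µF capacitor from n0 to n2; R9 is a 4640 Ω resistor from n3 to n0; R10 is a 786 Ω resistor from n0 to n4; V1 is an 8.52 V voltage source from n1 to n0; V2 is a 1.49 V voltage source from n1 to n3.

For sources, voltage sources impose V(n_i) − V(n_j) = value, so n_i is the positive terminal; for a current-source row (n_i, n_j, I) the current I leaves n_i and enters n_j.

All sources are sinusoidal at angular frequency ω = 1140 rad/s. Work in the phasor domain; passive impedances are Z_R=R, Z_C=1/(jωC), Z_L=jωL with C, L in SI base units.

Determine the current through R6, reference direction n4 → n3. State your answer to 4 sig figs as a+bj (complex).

-0.009832-0.0003322j A

Element admittances at ω=1140 rad/s:
  Y(R1) = 0.0001712+0.000j S between n4,n2
  Y(R2) = 0.008772+0.000j S between n2,n4
  Y(L1) = 0.000-6.498j S between n2,n4
  Y(R3) = 0.0006623+0.000j S between n3,n1
  I1: injects 0.00697 A into n0 (from n2)
  I2: injects 0.138 A into n2 (from n1)
  Y(R4) = 0.6536+0.000j S between n0,n4
  Y(L2) = 0.000-2.150j S between n1,n3
  Y(R5) = 0.001912+0.000j S between n4,n2
  I3: injects 0.055 A into n4 (from n3)
  I4: injects 1.58 A into n4 (from n0)
  Y(R6) = 0.002262+0.000j S between n3,n4
  Y(R7) = 0.005495+0.000j S between n2,n0
  Y(R8) = 0.0003623+0.000j S between n2,n3
  Y(C1) = 0.000+0.03602j S between n0,n2
  Y(R9) = 0.0002155+0.000j S between n3,n0
  Y(R10) = 0.001272+0.000j S between n0,n4
  V1: constraint V(n1)−V(n0) = 8.52
  V2: constraint V(n1)−V(n3) = 1.49
Assemble and solve the 6×6 MNA system:
  V(n1)=8.520+0.000j  V(n2)=2.699-0.1294j  V(n3)=7.030+0.000j  V(n4)=2.684-0.1468j
  i(V1)=-0.2059-0.0003791j  i(V2)=0.06693+3.204j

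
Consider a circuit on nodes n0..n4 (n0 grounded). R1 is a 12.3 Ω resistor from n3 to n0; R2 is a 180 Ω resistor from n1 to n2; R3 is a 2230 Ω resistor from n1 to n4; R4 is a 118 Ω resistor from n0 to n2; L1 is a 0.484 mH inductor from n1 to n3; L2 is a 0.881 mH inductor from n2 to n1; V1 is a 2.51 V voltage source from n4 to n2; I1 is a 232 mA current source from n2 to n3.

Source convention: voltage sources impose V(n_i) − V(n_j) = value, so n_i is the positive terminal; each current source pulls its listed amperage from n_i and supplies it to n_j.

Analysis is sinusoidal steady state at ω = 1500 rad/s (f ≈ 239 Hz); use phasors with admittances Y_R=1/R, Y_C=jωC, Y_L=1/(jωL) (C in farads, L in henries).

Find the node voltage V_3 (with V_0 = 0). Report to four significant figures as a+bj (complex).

MNA unknowns: 4 node voltages V₁..V_4 plus 1 source current (V1)
R1: Y=0.08130+0.000j on G[3,0]
R2: Y=0.005556+0.000j on G[1,2]
R3: Y=0.0004484+0.000j on G[1,4]
R4: Y=0.008475+0.000j on G[0,2]
L1: Y=0.000-1.377j on G[1,3]
L2: Y=0.000-0.7567j on G[2,1]
V1: row V4−V2=2.51, i_V1 at 4,2
I1: z[2]−=0.232, z[3]+=0.232
solve → V1=-0.001717-0.1234j, V2=-0.008990-0.4313j, V3=0.0009371+0.04496j, V4=2.501-0.4313j
aux → i_V1=-0.001122+0.0001381j

0.0009371+0.04496j V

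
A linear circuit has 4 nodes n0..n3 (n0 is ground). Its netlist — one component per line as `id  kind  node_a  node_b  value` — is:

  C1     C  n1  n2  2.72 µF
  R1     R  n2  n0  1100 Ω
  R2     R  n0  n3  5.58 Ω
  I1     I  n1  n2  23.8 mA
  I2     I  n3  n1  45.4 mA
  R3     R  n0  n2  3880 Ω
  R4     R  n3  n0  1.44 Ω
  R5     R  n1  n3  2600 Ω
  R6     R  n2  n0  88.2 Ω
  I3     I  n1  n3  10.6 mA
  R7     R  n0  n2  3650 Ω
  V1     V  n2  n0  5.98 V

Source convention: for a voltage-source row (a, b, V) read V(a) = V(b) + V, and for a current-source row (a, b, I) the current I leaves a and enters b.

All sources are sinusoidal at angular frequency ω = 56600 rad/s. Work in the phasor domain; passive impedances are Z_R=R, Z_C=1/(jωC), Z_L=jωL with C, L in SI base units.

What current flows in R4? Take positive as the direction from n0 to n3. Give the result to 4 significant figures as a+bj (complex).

Apply KCL at each of the 3 non-ground nodes and solve the resulting linear system.
Node n1: branches {C1, I1, I2, R5, I3} → V_1 = 5.980-0.05642j
Node n2: branches {C1, R1, I1, R3, R6, R7, V1} → V_2 = 5.980+0.000j
Node n3: branches {R2, I2, R4, R5, I3} → V_3 = -0.03718-2.483e-05j
Source currents: i(V1)=-0.04393+2.169e-05j

0.02582+1.724e-05j A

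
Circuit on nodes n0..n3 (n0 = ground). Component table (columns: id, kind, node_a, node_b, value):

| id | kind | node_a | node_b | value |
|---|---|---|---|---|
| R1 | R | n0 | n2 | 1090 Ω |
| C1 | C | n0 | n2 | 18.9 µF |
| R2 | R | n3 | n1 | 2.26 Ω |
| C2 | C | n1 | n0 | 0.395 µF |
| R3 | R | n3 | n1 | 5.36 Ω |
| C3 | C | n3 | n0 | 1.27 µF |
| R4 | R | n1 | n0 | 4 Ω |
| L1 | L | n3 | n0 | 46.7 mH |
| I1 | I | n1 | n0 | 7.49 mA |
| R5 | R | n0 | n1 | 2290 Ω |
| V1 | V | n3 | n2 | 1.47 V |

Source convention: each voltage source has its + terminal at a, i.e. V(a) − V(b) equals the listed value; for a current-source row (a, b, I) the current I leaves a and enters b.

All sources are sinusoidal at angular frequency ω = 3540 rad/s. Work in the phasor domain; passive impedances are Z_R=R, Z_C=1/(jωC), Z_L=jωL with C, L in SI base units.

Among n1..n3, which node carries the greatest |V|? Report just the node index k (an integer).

2

Apply KCL at each of the 3 non-ground nodes and solve the resulting linear system.
Node n1: branches {R2, C2, R3, R4, I1, R5} → V_1 = 0.1044+0.3494j
Node n2: branches {R1, C1, V1} → V_2 = -1.313+0.4887j
Node n3: branches {R2, R3, C3, L1, V1} → V_3 = 0.1571+0.4887j
Source currents: i(V1)=-0.03390-0.08740j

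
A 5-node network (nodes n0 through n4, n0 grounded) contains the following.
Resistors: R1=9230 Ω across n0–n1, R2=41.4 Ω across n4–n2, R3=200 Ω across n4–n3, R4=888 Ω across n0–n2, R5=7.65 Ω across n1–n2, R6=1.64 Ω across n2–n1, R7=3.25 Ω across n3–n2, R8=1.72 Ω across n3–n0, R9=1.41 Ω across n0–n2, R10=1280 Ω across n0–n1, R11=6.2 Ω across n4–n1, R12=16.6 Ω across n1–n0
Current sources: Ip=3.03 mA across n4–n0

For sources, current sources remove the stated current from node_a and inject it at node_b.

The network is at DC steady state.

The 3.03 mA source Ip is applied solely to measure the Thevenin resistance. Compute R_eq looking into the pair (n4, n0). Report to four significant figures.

MNA unknowns: 4 node voltages V₁..V_4
R1: Y=0.0001083 on G[0,1]
R2: Y=0.02415 on G[4,2]
R3: Y=0.005000 on G[4,3]
R4: Y=0.001126 on G[0,2]
R5: Y=0.1307 on G[1,2]
R6: Y=0.6098 on G[2,1]
R7: Y=0.3077 on G[3,2]
R8: Y=0.5814 on G[3,0]
R9: Y=0.7092 on G[0,2]
R10: Y=0.0007813 on G[0,1]
R11: Y=0.1613 on G[4,1]
R12: Y=0.06024 on G[1,0]
Ip: z[4]−=0.00303, z[0]+=0.00303
solve → V1=-0.005751, V2=-0.002866, V3=-0.001105, V4=-0.02117

R_eq = 6.988 Ω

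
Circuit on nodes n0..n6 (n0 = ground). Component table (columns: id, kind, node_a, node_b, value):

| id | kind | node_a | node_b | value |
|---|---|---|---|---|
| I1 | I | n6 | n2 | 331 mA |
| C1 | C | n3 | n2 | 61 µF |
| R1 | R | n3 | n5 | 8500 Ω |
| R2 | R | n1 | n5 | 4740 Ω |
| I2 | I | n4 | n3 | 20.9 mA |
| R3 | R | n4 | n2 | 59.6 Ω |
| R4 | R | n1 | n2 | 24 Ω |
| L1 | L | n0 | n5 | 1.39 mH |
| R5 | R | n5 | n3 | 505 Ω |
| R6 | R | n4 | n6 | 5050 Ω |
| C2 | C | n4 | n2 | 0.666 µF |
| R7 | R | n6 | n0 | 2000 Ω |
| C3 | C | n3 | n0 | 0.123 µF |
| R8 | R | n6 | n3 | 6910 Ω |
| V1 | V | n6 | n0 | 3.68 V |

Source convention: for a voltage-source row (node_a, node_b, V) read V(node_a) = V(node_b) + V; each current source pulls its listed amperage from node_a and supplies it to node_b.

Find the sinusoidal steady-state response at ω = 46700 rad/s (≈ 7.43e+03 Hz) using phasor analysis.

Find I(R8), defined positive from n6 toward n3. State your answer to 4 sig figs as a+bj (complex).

-0.002939+0.007225j A

MNA unknowns: 6 node voltages V₁..V_6 plus 1 source current (V1)
I1: z[6]−=0.331, z[2]+=0.331
C1: Y=0.000+2.849j on G[3,2]
R1: Y=0.0001176+0.000j on G[3,5]
R2: Y=0.0002110+0.000j on G[1,5]
I2: z[4]−=0.0209, z[3]+=0.0209
R3: Y=0.01678+0.000j on G[4,2]
R4: Y=0.04167+0.000j on G[1,2]
L1: Y=0.000-0.01541j on G[0,5]
R5: Y=0.001980+0.000j on G[5,3]
R6: Y=0.0001980+0.000j on G[4,6]
C2: Y=0.000+0.03110j on G[4,2]
R7: Y=0.0005000+0.000j on G[6,0]
C3: Y=0.000+0.005744j on G[3,0]
R8: Y=0.0001447+0.000j on G[6,3]
V1: row V6−V0=3.68, i_V1 at 6,0
solve → V1=23.92-49.77j, V2=24.00-50.03j, V3=23.99-49.93j, V4=23.91-49.28j, V5=7.843+2.419j, V6=3.680+0.000j
aux → i_V1=-0.3259-0.01698j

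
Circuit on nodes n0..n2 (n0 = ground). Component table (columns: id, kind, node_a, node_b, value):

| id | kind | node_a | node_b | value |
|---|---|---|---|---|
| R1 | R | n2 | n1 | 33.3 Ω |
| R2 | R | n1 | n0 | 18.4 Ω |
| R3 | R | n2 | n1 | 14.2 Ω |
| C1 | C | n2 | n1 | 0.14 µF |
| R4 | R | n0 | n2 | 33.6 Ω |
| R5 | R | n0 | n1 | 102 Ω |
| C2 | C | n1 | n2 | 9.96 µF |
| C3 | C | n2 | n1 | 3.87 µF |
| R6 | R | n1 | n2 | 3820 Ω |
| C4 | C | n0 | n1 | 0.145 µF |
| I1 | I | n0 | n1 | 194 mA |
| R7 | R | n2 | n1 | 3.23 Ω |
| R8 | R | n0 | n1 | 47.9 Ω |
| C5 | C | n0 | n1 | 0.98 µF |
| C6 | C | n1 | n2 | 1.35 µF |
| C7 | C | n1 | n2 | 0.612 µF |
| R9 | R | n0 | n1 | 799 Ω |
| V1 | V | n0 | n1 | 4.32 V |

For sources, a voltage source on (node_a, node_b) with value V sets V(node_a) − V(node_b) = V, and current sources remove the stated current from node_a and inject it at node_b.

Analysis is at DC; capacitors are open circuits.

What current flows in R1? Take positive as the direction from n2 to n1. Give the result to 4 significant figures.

0.008774 A

Apply KCL at each of the 2 non-ground nodes and solve the resulting linear system.
Node n1: branches {R1, R2, R3, C1, R5, C2, C3, R6, C4, I1, R7, R8, C5, C6, C7, R9, V1} → V_1 = -4.320
Node n2: branches {R1, R3, C1, R4, C2, C3, R6, R7, C6, C7} → V_2 = -4.028
Source currents: i(V1)=-0.6866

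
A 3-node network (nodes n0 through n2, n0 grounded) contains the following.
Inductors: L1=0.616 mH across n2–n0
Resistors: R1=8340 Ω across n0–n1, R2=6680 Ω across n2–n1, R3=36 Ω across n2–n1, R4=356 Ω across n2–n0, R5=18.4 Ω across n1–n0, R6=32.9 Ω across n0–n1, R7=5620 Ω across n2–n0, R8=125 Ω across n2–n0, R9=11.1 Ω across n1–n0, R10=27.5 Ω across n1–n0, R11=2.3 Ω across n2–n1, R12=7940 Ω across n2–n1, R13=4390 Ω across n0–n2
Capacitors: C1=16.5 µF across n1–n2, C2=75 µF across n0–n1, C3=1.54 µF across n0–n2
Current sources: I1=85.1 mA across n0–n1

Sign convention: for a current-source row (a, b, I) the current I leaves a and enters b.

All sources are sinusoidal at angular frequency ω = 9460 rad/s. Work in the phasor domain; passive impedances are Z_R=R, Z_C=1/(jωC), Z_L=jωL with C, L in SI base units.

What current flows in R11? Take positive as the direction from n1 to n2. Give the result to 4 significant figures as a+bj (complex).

Element admittances at ω=9460 rad/s:
  Y(L1) = 0.000-0.1716j S between n2,n0
  Y(R1) = 0.0001199+0.000j S between n0,n1
  Y(R2) = 0.0001497+0.000j S between n2,n1
  Y(R3) = 0.02778+0.000j S between n2,n1
  Y(R4) = 0.002809+0.000j S between n2,n0
  Y(R5) = 0.05435+0.000j S between n1,n0
  Y(C1) = 0.000+0.1561j S between n1,n2
  Y(R6) = 0.03040+0.000j S between n0,n1
  Y(C2) = 0.000+0.7095j S between n0,n1
  Y(R7) = 0.0001779+0.000j S between n2,n0
  Y(R8) = 0.008000+0.000j S between n2,n0
  Y(R9) = 0.09009+0.000j S between n1,n0
  Y(R10) = 0.03636+0.000j S between n1,n0
  Y(R11) = 0.4348+0.000j S between n2,n1
  Y(C3) = 0.000+0.01457j S between n0,n2
  Y(R12) = 0.0001259+0.000j S between n2,n1
  Y(R13) = 0.0002278+0.000j S between n0,n2
  I1: injects 0.0851 A into n1 (from n0)
Assemble and solve the 2×2 MNA system:
  V(n1)=0.06003-0.1226j  V(n2)=0.09916-0.09970j

-0.01702-0.009940j A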